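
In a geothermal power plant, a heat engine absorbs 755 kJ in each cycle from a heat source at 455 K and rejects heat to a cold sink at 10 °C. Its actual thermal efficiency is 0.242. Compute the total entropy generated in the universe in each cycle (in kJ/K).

ΔS_univ ≈ 0.362 kJ/K

T_C = 10 °C → 10 + 273.15 = 283.15 K.
W = η·Q_H = 0.242 × 755 = 182.7 kJ, so Q_C = Q_H − W = 572.3 kJ.
Reservoir entropy changes: ΔS_H = −Q_H/T_H = −755/455.00 = -1.659 kJ/K and ΔS_C = +Q_C/T_C = 572.3/283.15 = 2.021 kJ/K.
ΔS_univ = −Q_H/T_H + Q_C/T_C = 0.362 kJ/K (> 0, since η = 0.242 < η_Carnot = 0.378).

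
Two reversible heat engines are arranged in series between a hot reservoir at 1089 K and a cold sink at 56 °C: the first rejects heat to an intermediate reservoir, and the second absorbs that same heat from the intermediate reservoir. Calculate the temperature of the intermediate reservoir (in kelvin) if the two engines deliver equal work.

T_C = 56 °C → 56 + 273.15 = 329.15 K.
For reversible stages Q_m = Q_H·(T_m/T_H). Setting W₁ = Q_H(1 − T_m/T_H) equal to W₂ = Q_m(1 − T_C/T_m) = Q_H·(T_m − T_C)/T_H gives T_H − T_m = T_m − T_C, so T_m = (T_H + T_C)/2 = (1089.00 + 329.15)/2 = 709 K.

T_m ≈ 709 K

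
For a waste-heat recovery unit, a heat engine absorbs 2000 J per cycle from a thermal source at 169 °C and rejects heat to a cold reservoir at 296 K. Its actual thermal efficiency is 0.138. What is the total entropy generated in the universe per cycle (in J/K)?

ΔS_univ ≈ 1.301 J/K

T_H = 169 °C → 169 + 273.15 = 442.15 K.
W = η·Q_H = 0.138 × 2000 = 276.0 J, so Q_C = Q_H − W = 1724 J.
The hot reservoir loses entropy Q_H/T_H = 2000/442.15 = 4.523 J/K; the cold reservoir gains Q_C/T_C = 1724/296.00 = 5.824 J/K.
ΔS_univ = −Q_H/T_H + Q_C/T_C = 1.301 J/K (> 0, since η = 0.138 < η_Carnot = 0.331).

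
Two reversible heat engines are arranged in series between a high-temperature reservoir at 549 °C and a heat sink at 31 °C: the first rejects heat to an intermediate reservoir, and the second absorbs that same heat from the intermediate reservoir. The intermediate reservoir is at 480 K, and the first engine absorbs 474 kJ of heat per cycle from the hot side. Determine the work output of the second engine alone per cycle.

T_H = 549 °C → 549 + 273.15 = 822.15 K.
T_C = 31 °C → 31 + 273.15 = 304.15 K.
Heat entering the second stage: Q_m = Q_H·(T_m/T_H) = 474 × 480.00/822.15 = 276.7 kJ.
Second-stage efficiency η₂ = 1 − T_C/T_m = 1 − 304.15/480.00 = 0.3664, so W₂ = η₂·Q_m = 101.4 kJ.

W₂ ≈ 101.4 kJ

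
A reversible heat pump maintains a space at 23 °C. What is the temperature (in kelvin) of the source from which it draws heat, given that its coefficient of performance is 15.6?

T_C ≈ 277.2 K

T_H = 23 °C → 23 + 273.15 = 296.15 K.
COP_HP = T_H/(T_H − T_C) ⇒ T_C = T_H·(COP_HP − 1)/COP_HP = 296.15 × (15.6 − 1)/15.6 = 277.2 K.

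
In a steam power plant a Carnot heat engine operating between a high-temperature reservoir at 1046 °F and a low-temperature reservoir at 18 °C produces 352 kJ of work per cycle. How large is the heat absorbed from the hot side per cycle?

Q_H ≈ 539.9 kJ

T_H = 1046 °F → (1046 − 32) × 5/9 = 563.33 °C = 836.48 K.
T_C = 18 °C → 18 + 273.15 = 291.15 K.
The Carnot efficiency is η = 1 − T_C/T_H = 1 − 291.15/836.48 = 0.6519.
Q_H = W/η = 352/0.6519 = 539.9 kJ.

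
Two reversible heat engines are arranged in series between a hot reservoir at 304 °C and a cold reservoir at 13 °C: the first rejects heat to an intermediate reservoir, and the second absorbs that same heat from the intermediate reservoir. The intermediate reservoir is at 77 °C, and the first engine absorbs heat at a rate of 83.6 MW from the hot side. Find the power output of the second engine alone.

T_H = 304 °C → 304 + 273.15 = 577.15 K.
T_C = 13 °C → 13 + 273.15 = 286.15 K.
T_m = 77 °C → 77 + 273.15 = 350.15 K.
Heat entering the second stage: Q_m = Q_H·(T_m/T_H) = 83.6 × 350.15/577.15 = 50.7 MW.
Second-stage efficiency η₂ = 1 − T_C/T_m = 1 − 286.15/350.15 = 0.1828, so W₂ = η₂·Q_m = 9.27 MW.

Ẇ₂ ≈ 9.27 MW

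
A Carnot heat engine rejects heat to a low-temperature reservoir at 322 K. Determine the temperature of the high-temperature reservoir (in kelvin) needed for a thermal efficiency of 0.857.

T_H ≈ 2250 K

From η = 1 − T_C/T_H, solving for T_H gives T_H = T_C/(1 − η) = 322.00/(1 − 0.857) = 2250 K.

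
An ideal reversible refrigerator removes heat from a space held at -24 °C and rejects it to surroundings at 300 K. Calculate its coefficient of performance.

COP_R ≈ 4.900

T_C = -24 °C → -24 + 273.15 = 249.15 K.
The reversible coefficient of performance is COP_R = T_C/(T_H − T_C) = 249.15/(300.00 − 249.15) = 4.900.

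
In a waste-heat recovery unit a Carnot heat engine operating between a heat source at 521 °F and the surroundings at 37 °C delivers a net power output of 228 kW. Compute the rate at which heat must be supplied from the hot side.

Q̇_H ≈ 529 kW

T_H = 521 °F → (521 − 32) × 5/9 = 271.67 °C = 544.82 K.
T_C = 37 °C → 37 + 273.15 = 310.15 K.
The Carnot efficiency is η = 1 − T_C/T_H = 1 − 310.15/544.82 = 0.4307.
Q_H = W/η = 228/0.4307 = 529 kW.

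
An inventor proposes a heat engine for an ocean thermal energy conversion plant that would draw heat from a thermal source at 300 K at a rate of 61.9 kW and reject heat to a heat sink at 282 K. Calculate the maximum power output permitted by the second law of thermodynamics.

By the Carnot theorem, η_max = 1 − T_C/T_H = 1 − 282.00/300.00 = 0.0600.
W_max = η_max · Q_H = 0.0600 × 61.9 = 3.71 kW.

Ẇ_max ≈ 3.71 kW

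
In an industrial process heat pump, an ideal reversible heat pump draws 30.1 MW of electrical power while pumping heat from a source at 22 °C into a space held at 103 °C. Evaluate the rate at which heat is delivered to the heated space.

Q̇_H ≈ 140 MW

T_H = 103 °C → 103 + 273.15 = 376.15 K.
T_C = 22 °C → 22 + 273.15 = 295.15 K.
COP_HP = T_H/(T_H − T_C) = 376.15/81.00 = 4.6438.
Q_H = COP_HP · W = 4.6438 × 30.1 = 140 MW.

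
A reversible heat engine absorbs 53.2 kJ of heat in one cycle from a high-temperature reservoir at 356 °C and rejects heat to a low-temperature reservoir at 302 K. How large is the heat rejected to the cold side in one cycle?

T_H = 356 °C → 356 + 273.15 = 629.15 K.
η_rev = 1 − T_C/T_H = 1 − 302.00/629.15 = 0.5200.
For a reversible cycle Q_C/Q_H = T_C/T_H, so Q_C = 53.2 × 302.00/629.15 = 25.5 kJ.

Q_C ≈ 25.5 kJ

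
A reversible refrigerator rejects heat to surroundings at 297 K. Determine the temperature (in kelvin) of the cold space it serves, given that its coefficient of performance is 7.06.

COP_R = T_C/(T_H − T_C) ⇒ T_C = T_H·COP_R/(1 + COP_R) = 297.00 × 7.06/(1 + 7.06) = 260.2 K.

T_C ≈ 260.2 K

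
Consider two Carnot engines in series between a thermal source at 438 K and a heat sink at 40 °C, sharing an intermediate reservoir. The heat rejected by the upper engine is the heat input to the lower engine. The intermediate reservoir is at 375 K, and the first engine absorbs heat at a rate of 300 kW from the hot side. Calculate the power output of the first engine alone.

T_C = 40 °C → 40 + 273.15 = 313.15 K.
First-stage efficiency η₁ = 1 − T_m/T_H = 1 − 375.00/438.00 = 0.1438.
W₁ = η₁·Q_H = 0.1438 × 300 = 43.2 kW.

Ẇ₁ ≈ 43.2 kW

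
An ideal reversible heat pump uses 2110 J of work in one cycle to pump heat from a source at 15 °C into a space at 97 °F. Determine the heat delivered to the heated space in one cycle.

T_H = 97 °F → (97 − 32) × 5/9 = 36.11 °C = 309.26 K.
T_C = 15 °C → 15 + 273.15 = 288.15 K.
The Carnot heat-pump COP is COP_HP = T_H/(T_H − T_C) = 309.26/21.11 = 14.6492.
Q_H = COP_HP · W = 14.6492 × 2110 = 30900 J.

Q_H ≈ 30900 J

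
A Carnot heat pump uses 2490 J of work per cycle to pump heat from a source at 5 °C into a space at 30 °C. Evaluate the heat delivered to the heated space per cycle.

Q_H ≈ 30190 J

T_H = 30 °C → 30 + 273.15 = 303.15 K.
T_C = 5 °C → 5 + 273.15 = 278.15 K.
COP_HP = T_H/(T_H − T_C) = 303.15/25.00 = 12.1260.
Q_H = COP_HP · W = 12.1260 × 2490 = 30190 J.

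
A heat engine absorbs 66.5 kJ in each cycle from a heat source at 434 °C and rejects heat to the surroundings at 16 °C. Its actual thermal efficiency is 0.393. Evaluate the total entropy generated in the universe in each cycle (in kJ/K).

ΔS_univ ≈ 0.0456 kJ/K

T_H = 434 °C → 434 + 273.15 = 707.15 K.
T_C = 16 °C → 16 + 273.15 = 289.15 K.
W = η·Q_H = 0.393 × 66.5 = 26.13 kJ, so Q_C = Q_H − W = 40.37 kJ.
Reservoir entropy changes: ΔS_H = −Q_H/T_H = −66.5/707.15 = -0.09404 kJ/K and ΔS_C = +Q_C/T_C = 40.37/289.15 = 0.1396 kJ/K.
ΔS_univ = −Q_H/T_H + Q_C/T_C = 0.0456 kJ/K (> 0, since η = 0.393 < η_Carnot = 0.591).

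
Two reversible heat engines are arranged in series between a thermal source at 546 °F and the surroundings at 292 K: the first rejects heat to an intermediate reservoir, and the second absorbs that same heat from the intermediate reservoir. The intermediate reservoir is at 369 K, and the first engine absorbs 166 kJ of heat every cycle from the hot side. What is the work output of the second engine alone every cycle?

T_H = 546 °F → (546 − 32) × 5/9 = 285.56 °C = 558.71 K.
Heat entering the second stage: Q_m = Q_H·(T_m/T_H) = 166 × 369.00/558.71 = 110 kJ.
Second-stage efficiency η₂ = 1 − T_C/T_m = 1 − 292.00/369.00 = 0.2087, so W₂ = η₂·Q_m = 22.9 kJ.

W₂ ≈ 22.9 kJ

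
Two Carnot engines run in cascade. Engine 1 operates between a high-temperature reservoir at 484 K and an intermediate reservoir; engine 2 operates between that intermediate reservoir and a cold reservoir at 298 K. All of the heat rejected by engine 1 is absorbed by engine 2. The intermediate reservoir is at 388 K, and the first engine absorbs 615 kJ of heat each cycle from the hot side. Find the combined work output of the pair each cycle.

W_total ≈ 236 kJ

Two reversible stages in series are equivalent to a single Carnot engine between T_H and T_C, so η_total = 1 − T_C/T_H = 1 − 298.00/484.00 = 0.3843.
W_total = η_total · Q_H = 0.3843 × 615 = 236 kJ.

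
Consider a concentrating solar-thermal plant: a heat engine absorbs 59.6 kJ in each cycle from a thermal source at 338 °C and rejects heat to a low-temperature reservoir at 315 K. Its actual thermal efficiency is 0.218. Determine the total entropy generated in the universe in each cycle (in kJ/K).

ΔS_univ ≈ 0.05044 kJ/K

T_H = 338 °C → 338 + 273.15 = 611.15 K.
W = η·Q_H = 0.218 × 59.6 = 12.99 kJ, so Q_C = Q_H − W = 46.61 kJ.
The hot reservoir loses entropy Q_H/T_H = 59.6/611.15 = 0.09752 kJ/K; the cold reservoir gains Q_C/T_C = 46.61/315.00 = 0.1480 kJ/K.
ΔS_univ = −Q_H/T_H + Q_C/T_C = 0.05044 kJ/K (> 0, since η = 0.218 < η_Carnot = 0.485).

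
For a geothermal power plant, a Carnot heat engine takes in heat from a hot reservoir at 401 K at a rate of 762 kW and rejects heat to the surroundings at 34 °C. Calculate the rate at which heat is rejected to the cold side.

T_C = 34 °C → 34 + 273.15 = 307.15 K.
Carnot efficiency: η = 1 − T_C/T_H = 1 − 307.15/401.00 = 0.2340.
For a reversible cycle Q_C/Q_H = T_C/T_H, so Q_C = 762 × 307.15/401.00 = 584 kW.

Q̇_C ≈ 584 kW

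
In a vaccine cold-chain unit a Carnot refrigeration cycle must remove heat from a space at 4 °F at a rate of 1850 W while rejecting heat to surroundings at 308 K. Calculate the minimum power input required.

T_C = 4 °F → (4 − 32) × 5/9 = -15.56 °C = 257.59 K.
COP_R = T_C/(T_H − T_C) = 257.59/50.41 = 5.1104.
W = Q_C/COP_R = 1850/5.1104 = 362 W.

Ẇ_in ≈ 362 W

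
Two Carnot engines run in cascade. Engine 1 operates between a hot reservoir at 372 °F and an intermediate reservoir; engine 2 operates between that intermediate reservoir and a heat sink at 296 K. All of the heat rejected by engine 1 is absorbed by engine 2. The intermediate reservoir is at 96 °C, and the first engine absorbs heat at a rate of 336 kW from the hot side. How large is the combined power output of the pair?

Ẇ_total ≈ 121 kW

T_H = 372 °F → (372 − 32) × 5/9 = 188.89 °C = 462.04 K.
Two reversible stages in series are equivalent to a single Carnot engine between T_H and T_C, so η_total = 1 − T_C/T_H = 1 − 296.00/462.04 = 0.3594.
W_total = η_total · Q_H = 0.3594 × 336 = 121 kW.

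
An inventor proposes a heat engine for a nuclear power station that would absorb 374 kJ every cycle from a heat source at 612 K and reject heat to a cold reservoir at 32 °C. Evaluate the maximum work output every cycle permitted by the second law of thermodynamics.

W_max ≈ 188 kJ

T_C = 32 °C → 32 + 273.15 = 305.15 K.
The second-law ceiling is the Carnot efficiency, η_max = 1 − T_C/T_H = 1 − 305.15/612.00 = 0.5014.
W_max = η_max · Q_H = 0.5014 × 374 = 188 kJ.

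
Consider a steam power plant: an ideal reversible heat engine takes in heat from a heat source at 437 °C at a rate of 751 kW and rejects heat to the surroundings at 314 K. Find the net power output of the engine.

T_H = 437 °C → 437 + 273.15 = 710.15 K.
η_rev = 1 − T_C/T_H = 1 − 314.00/710.15 = 0.5578.
W = η·Q_H = 0.5578 × 751 = 419 kW.

Ẇ ≈ 419 kW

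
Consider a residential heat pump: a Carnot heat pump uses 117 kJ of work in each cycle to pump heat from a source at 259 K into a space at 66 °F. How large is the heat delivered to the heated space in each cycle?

T_H = 66 °F → (66 − 32) × 5/9 = 18.89 °C = 292.04 K.
COP_HP = T_H/(T_H − T_C) = 292.04/33.04 = 8.8392.
Q_H = COP_HP · W = 8.8392 × 117 = 1034 kJ.

Q_H ≈ 1034 kJ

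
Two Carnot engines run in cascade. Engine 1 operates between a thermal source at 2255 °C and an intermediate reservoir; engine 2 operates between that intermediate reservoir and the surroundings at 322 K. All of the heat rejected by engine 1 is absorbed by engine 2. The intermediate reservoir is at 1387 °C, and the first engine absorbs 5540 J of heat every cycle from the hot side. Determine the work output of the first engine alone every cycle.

T_H = 2255 °C → 2255 + 273.15 = 2528.15 K.
T_m = 1387 °C → 1387 + 273.15 = 1660.15 K.
First-stage efficiency η₁ = 1 − T_m/T_H = 1 − 1660.15/2528.15 = 0.3433.
W₁ = η₁·Q_H = 0.3433 × 5540 = 1900 J.

W₁ ≈ 1900 J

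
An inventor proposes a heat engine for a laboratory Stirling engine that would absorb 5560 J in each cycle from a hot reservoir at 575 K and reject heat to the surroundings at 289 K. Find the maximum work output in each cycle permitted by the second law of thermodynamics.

W_max ≈ 2765 J

The upper bound on efficiency is η_max = 1 − T_C/T_H = 1 − 289.00/575.00 = 0.4974.
W_max = η_max · Q_H = 0.4974 × 5560 = 2765 J.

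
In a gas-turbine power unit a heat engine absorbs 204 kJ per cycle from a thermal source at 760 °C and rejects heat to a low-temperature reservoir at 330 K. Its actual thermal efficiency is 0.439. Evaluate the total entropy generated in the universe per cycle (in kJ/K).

T_H = 760 °C → 760 + 273.15 = 1033.15 K.
W = η·Q_H = 0.439 × 204 = 89.56 kJ, so Q_C = Q_H − W = 114.4 kJ.
Reservoir entropy changes: ΔS_H = −Q_H/T_H = −204/1033.15 = -0.1975 kJ/K and ΔS_C = +Q_C/T_C = 114.4/330.00 = 0.3468 kJ/K.
ΔS_univ = −Q_H/T_H + Q_C/T_C = 0.149 kJ/K (> 0, since η = 0.439 < η_Carnot = 0.681).

ΔS_univ ≈ 0.149 kJ/K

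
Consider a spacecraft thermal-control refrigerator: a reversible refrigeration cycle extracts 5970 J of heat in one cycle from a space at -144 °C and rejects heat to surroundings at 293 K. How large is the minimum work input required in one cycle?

T_C = -144 °C → -144 + 273.15 = 129.15 K.
COP_R = T_C/(T_H − T_C) = 129.15/163.85 = 0.7882.
W = Q_C/COP_R = 5970/0.7882 = 7570 J.

W_in ≈ 7570 J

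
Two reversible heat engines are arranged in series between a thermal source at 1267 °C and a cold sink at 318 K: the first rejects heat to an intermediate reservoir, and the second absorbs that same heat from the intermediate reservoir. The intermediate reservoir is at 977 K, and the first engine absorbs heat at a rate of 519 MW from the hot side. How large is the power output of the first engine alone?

T_H = 1267 °C → 1267 + 273.15 = 1540.15 K.
First-stage efficiency η₁ = 1 − T_m/T_H = 1 − 977.00/1540.15 = 0.3656.
W₁ = η₁·Q_H = 0.3656 × 519 = 190 MW.

Ẇ₁ ≈ 190 MW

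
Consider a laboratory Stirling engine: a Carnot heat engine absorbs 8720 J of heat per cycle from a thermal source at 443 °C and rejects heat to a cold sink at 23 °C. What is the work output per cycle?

W ≈ 5114 J

T_H = 443 °C → 443 + 273.15 = 716.15 K.
T_C = 23 °C → 23 + 273.15 = 296.15 K.
η_rev = 1 − T_C/T_H = 1 − 296.15/716.15 = 0.5865.
W = η·Q_H = 0.5865 × 8720 = 5114 J.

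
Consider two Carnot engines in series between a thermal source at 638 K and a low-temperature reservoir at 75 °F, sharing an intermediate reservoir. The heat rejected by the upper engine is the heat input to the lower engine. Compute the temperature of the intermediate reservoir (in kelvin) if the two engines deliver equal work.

T_m ≈ 468 K

T_C = 75 °F → (75 − 32) × 5/9 = 23.89 °C = 297.04 K.
For reversible stages Q_m = Q_H·(T_m/T_H). Setting W₁ = Q_H(1 − T_m/T_H) equal to W₂ = Q_m(1 − T_C/T_m) = Q_H·(T_m − T_C)/T_H gives T_H − T_m = T_m − T_C, so T_m = (T_H + T_C)/2 = (638.00 + 297.04)/2 = 468 K.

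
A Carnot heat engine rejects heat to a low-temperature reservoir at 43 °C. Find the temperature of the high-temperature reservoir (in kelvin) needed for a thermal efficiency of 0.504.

T_H ≈ 637.4 K

T_C = 43 °C → 43 + 273.15 = 316.15 K.
From η = 1 − T_C/T_H, solving for T_H gives T_H = T_C/(1 − η) = 316.15/(1 − 0.504) = 637.4 K.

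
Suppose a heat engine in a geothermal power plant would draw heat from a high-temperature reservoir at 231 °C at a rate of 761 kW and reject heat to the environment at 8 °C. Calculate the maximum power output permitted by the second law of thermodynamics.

Ẇ_max ≈ 337 kW

T_H = 231 °C → 231 + 273.15 = 504.15 K.
T_C = 8 °C → 8 + 273.15 = 281.15 K.
The second-law ceiling is the Carnot efficiency, η_max = 1 − T_C/T_H = 1 − 281.15/504.15 = 0.4423.
W_max = η_max · Q_H = 0.4423 × 761 = 337 kW.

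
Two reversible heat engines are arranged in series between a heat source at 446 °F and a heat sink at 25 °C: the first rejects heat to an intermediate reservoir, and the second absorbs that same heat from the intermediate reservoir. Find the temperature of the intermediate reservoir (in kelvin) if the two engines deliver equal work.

T_H = 446 °F → (446 − 32) × 5/9 = 230.00 °C = 503.15 K.
T_C = 25 °C → 25 + 273.15 = 298.15 K.
For reversible stages Q_m = Q_H·(T_m/T_H). Setting W₁ = Q_H(1 − T_m/T_H) equal to W₂ = Q_m(1 − T_C/T_m) = Q_H·(T_m − T_C)/T_H gives T_H − T_m = T_m − T_C, so T_m = (T_H + T_C)/2 = (503.15 + 298.15)/2 = 401 K.

T_m ≈ 401 K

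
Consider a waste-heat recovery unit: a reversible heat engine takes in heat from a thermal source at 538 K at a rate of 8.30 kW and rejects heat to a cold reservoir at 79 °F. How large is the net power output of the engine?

Ẇ ≈ 3.68 kW

T_C = 79 °F → (79 − 32) × 5/9 = 26.11 °C = 299.26 K.
η_rev = 1 − T_C/T_H = 1 − 299.26/538.00 = 0.4438.
W = η·Q_H = 0.4438 × 8.30 = 3.68 kW.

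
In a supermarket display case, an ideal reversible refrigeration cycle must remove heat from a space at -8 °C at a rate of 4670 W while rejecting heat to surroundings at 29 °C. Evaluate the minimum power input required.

Ẇ_in ≈ 651.7 W

T_H = 29 °C → 29 + 273.15 = 302.15 K.
T_C = -8 °C → -8 + 273.15 = 265.15 K.
For a reversible refrigerator, COP_R = T_C/(T_H − T_C) = 265.15/37.00 = 7.1662.
W = Q_C/COP_R = 4670/7.1662 = 651.7 W.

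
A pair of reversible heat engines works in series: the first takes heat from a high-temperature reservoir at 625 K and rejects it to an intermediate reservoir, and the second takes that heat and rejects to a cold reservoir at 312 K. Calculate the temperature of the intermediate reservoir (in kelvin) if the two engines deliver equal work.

For reversible stages Q_m = Q_H·(T_m/T_H). Setting W₁ = Q_H(1 − T_m/T_H) equal to W₂ = Q_m(1 − T_C/T_m) = Q_H·(T_m − T_C)/T_H gives T_H − T_m = T_m − T_C, so T_m = (T_H + T_C)/2 = (625.00 + 312.00)/2 = 468.5 K.

T_m ≈ 468.5 K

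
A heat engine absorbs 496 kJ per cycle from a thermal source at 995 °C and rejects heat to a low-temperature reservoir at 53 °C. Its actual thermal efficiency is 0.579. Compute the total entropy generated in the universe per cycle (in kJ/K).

ΔS_univ ≈ 0.249 kJ/K

T_H = 995 °C → 995 + 273.15 = 1268.15 K.
T_C = 53 °C → 53 + 273.15 = 326.15 K.
W = η·Q_H = 0.579 × 496 = 287.2 kJ, so Q_C = Q_H − W = 208.8 kJ.
Entropy balance on the reservoirs: −Q_H/T_H = -0.3911 kJ/K, +Q_C/T_C = 0.6402 kJ/K.
ΔS_univ = −Q_H/T_H + Q_C/T_C = 0.249 kJ/K (> 0, since η = 0.579 < η_Carnot = 0.743).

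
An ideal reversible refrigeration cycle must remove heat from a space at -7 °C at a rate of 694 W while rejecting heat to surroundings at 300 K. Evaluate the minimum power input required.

Ẇ_in ≈ 88.3 W

T_C = -7 °C → -7 + 273.15 = 266.15 K.
The reversible coefficient of performance is COP_R = T_C/(T_H − T_C) = 266.15/33.85 = 7.8626.
W = Q_C/COP_R = 694/7.8626 = 88.3 W.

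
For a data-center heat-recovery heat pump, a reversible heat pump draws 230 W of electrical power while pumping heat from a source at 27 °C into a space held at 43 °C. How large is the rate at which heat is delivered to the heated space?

Q̇_H ≈ 4540 W

T_H = 43 °C → 43 + 273.15 = 316.15 K.
T_C = 27 °C → 27 + 273.15 = 300.15 K.
COP_HP = T_H/(T_H − T_C) = 316.15/16.00 = 19.7594.
Q_H = COP_HP · W = 19.7594 × 230 = 4540 W.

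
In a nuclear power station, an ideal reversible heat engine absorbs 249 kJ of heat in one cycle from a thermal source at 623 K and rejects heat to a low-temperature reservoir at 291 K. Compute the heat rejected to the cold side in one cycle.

Q_C ≈ 116.3 kJ

The Carnot efficiency is η = 1 − T_C/T_H = 1 − 291.00/623.00 = 0.5329.
For a reversible cycle Q_C/Q_H = T_C/T_H, so Q_C = 249 × 291.00/623.00 = 116.3 kJ.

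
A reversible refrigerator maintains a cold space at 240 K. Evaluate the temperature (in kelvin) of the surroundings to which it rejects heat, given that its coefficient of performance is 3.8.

COP_R = T_C/(T_H − T_C) ⇒ T_H = T_C·(1 + 1/COP_R) = 240.00 × (1 + 1/3.8) = 303.2 K.

T_H ≈ 303.2 K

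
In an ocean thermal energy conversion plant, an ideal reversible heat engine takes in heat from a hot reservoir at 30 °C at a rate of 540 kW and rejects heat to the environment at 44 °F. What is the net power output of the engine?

T_H = 30 °C → 30 + 273.15 = 303.15 K.
T_C = 44 °F → (44 − 32) × 5/9 = 6.67 °C = 279.82 K.
For a reversible engine, η = 1 − T_C/T_H = 1 − 279.82/303.15 = 0.0770.
W = η·Q_H = 0.0770 × 540 = 41.6 kW.

Ẇ ≈ 41.6 kW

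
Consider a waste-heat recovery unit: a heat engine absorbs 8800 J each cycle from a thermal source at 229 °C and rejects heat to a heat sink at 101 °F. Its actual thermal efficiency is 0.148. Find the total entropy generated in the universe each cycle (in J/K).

ΔS_univ ≈ 6.546 J/K

T_H = 229 °C → 229 + 273.15 = 502.15 K.
T_C = 101 °F → (101 − 32) × 5/9 = 38.33 °C = 311.48 K.
W = η·Q_H = 0.148 × 8800 = 1302 J, so Q_C = Q_H − W = 7498 J.
Entropy balance on the reservoirs: −Q_H/T_H = -17.52 J/K, +Q_C/T_C = 24.07 J/K.
ΔS_univ = −Q_H/T_H + Q_C/T_C = 6.546 J/K (> 0, since η = 0.148 < η_Carnot = 0.380).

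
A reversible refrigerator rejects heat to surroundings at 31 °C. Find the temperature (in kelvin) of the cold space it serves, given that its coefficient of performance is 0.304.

T_H = 31 °C → 31 + 273.15 = 304.15 K.
COP_R = T_C/(T_H − T_C) ⇒ T_C = T_H·COP_R/(1 + COP_R) = 304.15 × 0.304/(1 + 0.304) = 70.9 K.

T_C ≈ 70.9 K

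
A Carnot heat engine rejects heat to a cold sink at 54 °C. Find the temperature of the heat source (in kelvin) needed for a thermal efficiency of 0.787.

T_H ≈ 1540 K

T_C = 54 °C → 54 + 273.15 = 327.15 K.
From η = 1 − T_C/T_H, solving for T_H gives T_H = T_C/(1 − η) = 327.15/(1 − 0.787) = 1540 K.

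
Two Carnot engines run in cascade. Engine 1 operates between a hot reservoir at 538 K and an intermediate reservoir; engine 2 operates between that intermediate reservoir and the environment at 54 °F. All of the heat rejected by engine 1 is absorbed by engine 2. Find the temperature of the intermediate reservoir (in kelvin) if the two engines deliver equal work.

T_C = 54 °F → (54 − 32) × 5/9 = 12.22 °C = 285.37 K.
For reversible stages Q_m = Q_H·(T_m/T_H). Setting W₁ = Q_H(1 − T_m/T_H) equal to W₂ = Q_m(1 − T_C/T_m) = Q_H·(T_m − T_C)/T_H gives T_H − T_m = T_m − T_C, so T_m = (T_H + T_C)/2 = (538.00 + 285.37)/2 = 412 K.

T_m ≈ 412 K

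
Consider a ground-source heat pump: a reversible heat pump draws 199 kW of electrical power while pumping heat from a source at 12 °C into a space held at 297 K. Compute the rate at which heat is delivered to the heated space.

Q̇_H ≈ 4990 kW

T_C = 12 °C → 12 + 273.15 = 285.15 K.
The Carnot heat-pump COP is COP_HP = T_H/(T_H − T_C) = 297.00/11.85 = 25.0633.
Q_H = COP_HP · W = 25.0633 × 199 = 4990 kW.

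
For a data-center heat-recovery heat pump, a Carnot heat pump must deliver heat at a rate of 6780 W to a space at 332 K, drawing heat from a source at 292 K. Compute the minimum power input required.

Ẇ_in ≈ 816.9 W

The Carnot heat-pump COP is COP_HP = T_H/(T_H − T_C) = 332.00/40.00 = 8.3000.
W = Q_H/COP_HP = 6780/8.3000 = 816.9 W.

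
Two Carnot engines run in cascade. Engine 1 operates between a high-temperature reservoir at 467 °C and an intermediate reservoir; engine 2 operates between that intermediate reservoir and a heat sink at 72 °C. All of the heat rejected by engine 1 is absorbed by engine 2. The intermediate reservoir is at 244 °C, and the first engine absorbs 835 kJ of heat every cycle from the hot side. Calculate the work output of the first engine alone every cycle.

T_H = 467 °C → 467 + 273.15 = 740.15 K.
T_C = 72 °C → 72 + 273.15 = 345.15 K.
T_m = 244 °C → 244 + 273.15 = 517.15 K.
First-stage efficiency η₁ = 1 − T_m/T_H = 1 − 517.15/740.15 = 0.3013.
W₁ = η₁·Q_H = 0.3013 × 835 = 252 kJ.

W₁ ≈ 252 kJ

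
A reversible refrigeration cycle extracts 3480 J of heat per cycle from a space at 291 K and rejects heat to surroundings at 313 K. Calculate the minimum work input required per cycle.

The reversible coefficient of performance is COP_R = T_C/(T_H − T_C) = 291.00/22.00 = 13.2273.
W = Q_C/COP_R = 3480/13.2273 = 263 J.

W_in ≈ 263 J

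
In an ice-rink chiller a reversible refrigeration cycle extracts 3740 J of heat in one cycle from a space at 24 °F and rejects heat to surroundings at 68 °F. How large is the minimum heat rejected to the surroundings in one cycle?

T_H = 68 °F → (68 − 32) × 5/9 = 20.00 °C = 293.15 K.
T_C = 24 °F → (24 − 32) × 5/9 = -4.44 °C = 268.71 K.
For a reversible cycle Q_H/Q_C = T_H/T_C, so Q_H = Q_C·T_H/T_C = 3740 × 293.15/268.71 = 4080 J.

Q_H ≈ 4080 J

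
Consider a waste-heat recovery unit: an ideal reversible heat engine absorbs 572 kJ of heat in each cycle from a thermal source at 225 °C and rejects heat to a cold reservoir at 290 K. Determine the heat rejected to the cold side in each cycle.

T_H = 225 °C → 225 + 273.15 = 498.15 K.
Since the cycle is reversible, η = 1 − T_C/T_H = 1 − 290.00/498.15 = 0.4178.
For a reversible cycle Q_C/Q_H = T_C/T_H, so Q_C = 572 × 290.00/498.15 = 333 kJ.

Q_C ≈ 333 kJ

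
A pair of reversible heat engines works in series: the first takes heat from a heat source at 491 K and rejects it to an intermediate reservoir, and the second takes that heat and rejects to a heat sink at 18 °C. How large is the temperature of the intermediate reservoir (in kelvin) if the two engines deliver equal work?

T_C = 18 °C → 18 + 273.15 = 291.15 K.
For reversible stages Q_m = Q_H·(T_m/T_H). Setting W₁ = Q_H(1 − T_m/T_H) equal to W₂ = Q_m(1 − T_C/T_m) = Q_H·(T_m − T_C)/T_H gives T_H − T_m = T_m − T_C, so T_m = (T_H + T_C)/2 = (491.00 + 291.15)/2 = 391 K.

T_m ≈ 391 K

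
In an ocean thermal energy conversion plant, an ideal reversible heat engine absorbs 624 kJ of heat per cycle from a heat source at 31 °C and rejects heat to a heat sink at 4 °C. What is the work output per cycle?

T_H = 31 °C → 31 + 273.15 = 304.15 K.
T_C = 4 °C → 4 + 273.15 = 277.15 K.
Since the cycle is reversible, η = 1 − T_C/T_H = 1 − 277.15/304.15 = 0.0888.
W = η·Q_H = 0.0888 × 624 = 55.39 kJ.

W ≈ 55.39 kJ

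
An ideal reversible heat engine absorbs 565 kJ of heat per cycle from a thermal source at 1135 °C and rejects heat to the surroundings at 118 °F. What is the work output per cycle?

T_H = 1135 °C → 1135 + 273.15 = 1408.15 K.
T_C = 118 °F → (118 − 32) × 5/9 = 47.78 °C = 320.93 K.
The Carnot efficiency is η = 1 − T_C/T_H = 1 − 320.93/1408.15 = 0.7721.
W = η·Q_H = 0.7721 × 565 = 436 kJ.

W ≈ 436 kJ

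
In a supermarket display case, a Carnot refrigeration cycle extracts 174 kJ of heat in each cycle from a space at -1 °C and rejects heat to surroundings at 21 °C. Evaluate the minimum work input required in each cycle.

T_H = 21 °C → 21 + 273.15 = 294.15 K.
T_C = -1 °C → -1 + 273.15 = 272.15 K.
The reversible coefficient of performance is COP_R = T_C/(T_H − T_C) = 272.15/22.00 = 12.3705.
W = Q_C/COP_R = 174/12.3705 = 14.07 kJ.

W_in ≈ 14.07 kJ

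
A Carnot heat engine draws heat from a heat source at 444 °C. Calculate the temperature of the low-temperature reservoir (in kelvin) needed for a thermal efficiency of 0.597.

T_C ≈ 289.0 K

T_H = 444 °C → 444 + 273.15 = 717.15 K.
From η = 1 − T_C/T_H, T_C = T_H·(1 − η) = 717.15 × (1 − 0.597) = 289.0 K.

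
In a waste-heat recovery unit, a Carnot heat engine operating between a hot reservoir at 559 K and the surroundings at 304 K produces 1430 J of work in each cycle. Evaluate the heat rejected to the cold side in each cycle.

The Carnot efficiency is η = 1 − T_C/T_H = 1 − 304.00/559.00 = 0.4562.
Since Q_C/Q_H = T_C/T_H and Q_H = W/η, Q_C = W·T_C/(T_H − T_C) = 1430 × 304.00/255.00 = 1705 J.

Q_C ≈ 1705 J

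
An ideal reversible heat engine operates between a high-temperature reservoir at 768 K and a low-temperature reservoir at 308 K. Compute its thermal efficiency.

η ≈ 0.599

The Carnot efficiency is η = 1 − T_C/T_H = 1 − 308.00/768.00 = 0.599.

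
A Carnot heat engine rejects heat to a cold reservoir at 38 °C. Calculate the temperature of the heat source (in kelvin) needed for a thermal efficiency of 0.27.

T_H ≈ 426 K

T_C = 38 °C → 38 + 273.15 = 311.15 K.
From η = 1 − T_C/T_H, solving for T_H gives T_H = T_C/(1 − η) = 311.15/(1 − 0.27) = 426 K.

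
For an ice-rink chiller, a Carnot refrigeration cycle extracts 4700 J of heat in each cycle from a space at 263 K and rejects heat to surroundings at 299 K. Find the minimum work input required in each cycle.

W_in ≈ 643 J

For a reversible refrigerator, COP_R = T_C/(T_H − T_C) = 263.00/36.00 = 7.3056.
W = Q_C/COP_R = 4700/7.3056 = 643 J.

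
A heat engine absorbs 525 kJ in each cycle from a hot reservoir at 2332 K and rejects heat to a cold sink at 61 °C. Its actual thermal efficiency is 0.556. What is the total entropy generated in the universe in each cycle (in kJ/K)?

T_C = 61 °C → 61 + 273.15 = 334.15 K.
W = η·Q_H = 0.556 × 525 = 291.9 kJ, so Q_C = Q_H − W = 233.1 kJ.
The hot reservoir loses entropy Q_H/T_H = 525/2332.00 = 0.2251 kJ/K; the cold reservoir gains Q_C/T_C = 233.1/334.15 = 0.6976 kJ/K.
ΔS_univ = −Q_H/T_H + Q_C/T_C = 0.472 kJ/K (> 0, since η = 0.556 < η_Carnot = 0.857).

ΔS_univ ≈ 0.472 kJ/K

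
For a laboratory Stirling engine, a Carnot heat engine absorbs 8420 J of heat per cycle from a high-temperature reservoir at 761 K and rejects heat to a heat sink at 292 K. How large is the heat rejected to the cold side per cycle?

Q_C ≈ 3231 J

For a reversible engine, η = 1 − T_C/T_H = 1 − 292.00/761.00 = 0.6163.
For a reversible cycle Q_C/Q_H = T_C/T_H, so Q_C = 8420 × 292.00/761.00 = 3231 J.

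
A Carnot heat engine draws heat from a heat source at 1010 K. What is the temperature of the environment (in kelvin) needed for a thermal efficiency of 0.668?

From η = 1 − T_C/T_H, T_C = T_H·(1 − η) = 1010.00 × (1 − 0.668) = 335 K.

T_C ≈ 335 K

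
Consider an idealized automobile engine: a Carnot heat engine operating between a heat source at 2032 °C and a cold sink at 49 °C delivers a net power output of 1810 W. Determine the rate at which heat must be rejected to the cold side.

Q̇_C ≈ 294 W

T_H = 2032 °C → 2032 + 273.15 = 2305.15 K.
T_C = 49 °C → 49 + 273.15 = 322.15 K.
Carnot efficiency: η = 1 − T_C/T_H = 1 − 322.15/2305.15 = 0.8602.
Since Q_C/Q_H = T_C/T_H and Q_H = W/η, Q_C = W·T_C/(T_H − T_C) = 1810 × 322.15/1983.00 = 294 W.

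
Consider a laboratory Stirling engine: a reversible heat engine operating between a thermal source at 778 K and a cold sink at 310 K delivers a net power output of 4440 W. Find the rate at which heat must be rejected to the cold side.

Since the cycle is reversible, η = 1 − T_C/T_H = 1 − 310.00/778.00 = 0.6015.
Since Q_C/Q_H = T_C/T_H and Q_H = W/η, Q_C = W·T_C/(T_H − T_C) = 4440 × 310.00/468.00 = 2941 W.

Q̇_C ≈ 2941 W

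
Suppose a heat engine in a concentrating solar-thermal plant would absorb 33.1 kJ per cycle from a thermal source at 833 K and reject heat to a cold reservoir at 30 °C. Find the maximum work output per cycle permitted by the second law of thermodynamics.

T_C = 30 °C → 30 + 273.15 = 303.15 K.
The upper bound on efficiency is η_max = 1 − T_C/T_H = 1 − 303.15/833.00 = 0.6361.
W_max = η_max · Q_H = 0.6361 × 33.1 = 21.05 kJ.

W_max ≈ 21.05 kJ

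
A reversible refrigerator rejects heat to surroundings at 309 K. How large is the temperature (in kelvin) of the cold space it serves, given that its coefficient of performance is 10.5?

T_C ≈ 282.1 K

COP_R = T_C/(T_H − T_C) ⇒ T_C = T_H·COP_R/(1 + COP_R) = 309.00 × 10.5/(1 + 10.5) = 282.1 K.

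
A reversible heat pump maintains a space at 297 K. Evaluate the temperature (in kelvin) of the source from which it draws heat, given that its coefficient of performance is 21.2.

T_C ≈ 283 K

COP_HP = T_H/(T_H − T_C) ⇒ T_C = T_H·(COP_HP − 1)/COP_HP = 297.00 × (21.2 − 1)/21.2 = 283 K.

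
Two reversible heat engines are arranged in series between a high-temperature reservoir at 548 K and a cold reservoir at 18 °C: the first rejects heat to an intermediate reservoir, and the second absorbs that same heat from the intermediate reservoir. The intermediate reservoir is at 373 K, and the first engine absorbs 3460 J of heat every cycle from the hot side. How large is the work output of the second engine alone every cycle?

T_C = 18 °C → 18 + 273.15 = 291.15 K.
Heat entering the second stage: Q_m = Q_H·(T_m/T_H) = 3460 × 373.00/548.00 = 2360 J.
Second-stage efficiency η₂ = 1 − T_C/T_m = 1 − 291.15/373.00 = 0.2194, so W₂ = η₂·Q_m = 517 J.

W₂ ≈ 517 J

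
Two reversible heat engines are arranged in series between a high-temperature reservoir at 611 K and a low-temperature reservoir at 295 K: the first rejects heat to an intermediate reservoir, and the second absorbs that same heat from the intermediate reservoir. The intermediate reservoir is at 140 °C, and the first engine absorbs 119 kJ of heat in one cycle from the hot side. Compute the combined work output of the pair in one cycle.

Two reversible stages in series are equivalent to a single Carnot engine between T_H and T_C, so η_total = 1 − T_C/T_H = 1 − 295.00/611.00 = 0.5172.
W_total = η_total · Q_H = 0.5172 × 119 = 61.5 kJ.

W_total ≈ 61.5 kJ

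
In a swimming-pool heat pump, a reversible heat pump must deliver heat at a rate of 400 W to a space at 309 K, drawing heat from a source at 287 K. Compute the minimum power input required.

Ẇ_in ≈ 28.5 W

For a reversible heat pump, COP_HP = T_H/(T_H − T_C) = 309.00/22.00 = 14.0455.
W = Q_H/COP_HP = 400/14.0455 = 28.5 W.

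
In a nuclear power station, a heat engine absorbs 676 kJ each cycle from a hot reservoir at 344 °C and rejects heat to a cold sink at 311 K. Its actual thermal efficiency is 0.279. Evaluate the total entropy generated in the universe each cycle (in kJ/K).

ΔS_univ ≈ 0.4718 kJ/K

T_H = 344 °C → 344 + 273.15 = 617.15 K.
W = η·Q_H = 0.279 × 676 = 188.6 kJ, so Q_C = Q_H − W = 487.4 kJ.
Reservoir entropy changes: ΔS_H = −Q_H/T_H = −676/617.15 = -1.095 kJ/K and ΔS_C = +Q_C/T_C = 487.4/311.00 = 1.567 kJ/K.
ΔS_univ = −Q_H/T_H + Q_C/T_C = 0.4718 kJ/K (> 0, since η = 0.279 < η_Carnot = 0.496).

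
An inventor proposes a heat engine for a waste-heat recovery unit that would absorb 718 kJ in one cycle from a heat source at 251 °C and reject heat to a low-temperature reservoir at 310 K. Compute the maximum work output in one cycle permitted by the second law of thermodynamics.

T_H = 251 °C → 251 + 273.15 = 524.15 K.
The second-law ceiling is the Carnot efficiency, η_max = 1 − T_C/T_H = 1 − 310.00/524.15 = 0.4086.
W_max = η_max · Q_H = 0.4086 × 718 = 293 kJ.

W_max ≈ 293 kJ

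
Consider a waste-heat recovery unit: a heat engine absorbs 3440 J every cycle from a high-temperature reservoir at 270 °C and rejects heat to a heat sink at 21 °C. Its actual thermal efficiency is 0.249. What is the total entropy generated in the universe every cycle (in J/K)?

T_H = 270 °C → 270 + 273.15 = 543.15 K.
T_C = 21 °C → 21 + 273.15 = 294.15 K.
W = η·Q_H = 0.249 × 3440 = 856.6 J, so Q_C = Q_H − W = 2583 J.
The hot reservoir loses entropy Q_H/T_H = 3440/543.15 = 6.333 J/K; the cold reservoir gains Q_C/T_C = 2583/294.15 = 8.783 J/K.
ΔS_univ = −Q_H/T_H + Q_C/T_C = 2.449 J/K (> 0, since η = 0.249 < η_Carnot = 0.458).

ΔS_univ ≈ 2.449 J/K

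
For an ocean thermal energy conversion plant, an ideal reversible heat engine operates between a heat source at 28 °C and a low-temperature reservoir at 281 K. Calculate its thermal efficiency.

η ≈ 0.0669

T_H = 28 °C → 28 + 273.15 = 301.15 K.
Since the cycle is reversible, η = 1 − T_C/T_H = 1 − 281.00/301.15 = 0.0669.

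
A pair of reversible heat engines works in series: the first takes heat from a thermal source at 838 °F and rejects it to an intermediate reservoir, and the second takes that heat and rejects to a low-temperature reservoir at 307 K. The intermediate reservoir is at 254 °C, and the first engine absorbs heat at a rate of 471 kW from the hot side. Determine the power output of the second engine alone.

T_H = 838 °F → (838 − 32) × 5/9 = 447.78 °C = 720.93 K.
T_m = 254 °C → 254 + 273.15 = 527.15 K.
Heat entering the second stage: Q_m = Q_H·(T_m/T_H) = 471 × 527.15/720.93 = 344 kW.
Second-stage efficiency η₂ = 1 − T_C/T_m = 1 − 307.00/527.15 = 0.4176, so W₂ = η₂·Q_m = 144 kW.

Ẇ₂ ≈ 144 kW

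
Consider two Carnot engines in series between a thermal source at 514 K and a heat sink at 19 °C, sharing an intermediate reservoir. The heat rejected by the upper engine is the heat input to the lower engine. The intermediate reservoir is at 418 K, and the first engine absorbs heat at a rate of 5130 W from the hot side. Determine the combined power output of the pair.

Ẇ_total ≈ 2210 W

T_C = 19 °C → 19 + 273.15 = 292.15 K.
Two reversible stages in series are equivalent to a single Carnot engine between T_H and T_C, so η_total = 1 − T_C/T_H = 1 − 292.15/514.00 = 0.4316.
W_total = η_total · Q_H = 0.4316 × 5130 = 2210 W.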